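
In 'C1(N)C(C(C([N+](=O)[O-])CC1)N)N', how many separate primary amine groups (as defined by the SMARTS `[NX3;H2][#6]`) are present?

3

[NX3;H2][#6] is the SMARTS for a primary amine: a trivalent nitrogen with two H attached to carbon.
The molecule carries 3 separate instances of a primary amino group (-NH2) meeting every constraint; each maps to a distinct set of atoms, giving 3 matches.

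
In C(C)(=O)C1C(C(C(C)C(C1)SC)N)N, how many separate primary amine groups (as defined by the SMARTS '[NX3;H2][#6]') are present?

2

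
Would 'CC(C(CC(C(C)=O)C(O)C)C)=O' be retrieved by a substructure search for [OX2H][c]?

No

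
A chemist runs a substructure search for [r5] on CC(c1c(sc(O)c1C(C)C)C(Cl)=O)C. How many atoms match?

The query [r5] means: r5 matches atoms in a five-membered ring.
Check the 15 heavy atoms by environment: 1× s (aromatic, in 5-ring) → match; 4× c (aromatic, in 5-ring) → match; 2× O (acyclic) → no; 7× C (acyclic) → no; 1× Cl (acyclic) → no.
Summing the matching environments: 1 + 4 = 5 matching atoms.

5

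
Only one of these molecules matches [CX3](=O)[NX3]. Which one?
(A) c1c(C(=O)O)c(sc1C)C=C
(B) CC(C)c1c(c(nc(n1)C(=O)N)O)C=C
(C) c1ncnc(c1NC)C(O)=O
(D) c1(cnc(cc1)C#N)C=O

B

[CX3](=O)[NX3] describes a carbonyl carbon bonded to a trivalent nitrogen (an amide).
(A) has a carboxylic acid group (-C(=O)OH) but the carbonyl is bonded to O, not to an NX3 nitrogen.
(B) contains a primary amide (-C(=O)NH2), which satisfies every atom and bond constraint.
(C) has a carboxylic acid group (-C(=O)OH) but the carbonyl is bonded to O, not to an NX3 nitrogen.
(D) has a nitrile (-C#N) but the nitrile N is NX1 (triple-bonded), not NX3.
So the answer is (B).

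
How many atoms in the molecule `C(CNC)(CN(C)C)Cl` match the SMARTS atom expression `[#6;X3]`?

0

The query [#6;X3] means: any carbon (aromatic or not) with three total connections.
Check the 9 heavy atoms by environment: 6× C (X4) → no; 2× N (X3) → no; 1× Cl (X1) → no.
No environment satisfies the query, so 0 matching atoms.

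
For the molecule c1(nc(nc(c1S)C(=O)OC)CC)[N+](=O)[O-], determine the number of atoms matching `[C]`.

The query [C] means: uppercase C matches aliphatic (non-aromatic) carbon only.
Check the 16 heavy atoms by environment: 2× n (aromatic) → no; 4× c (aromatic) → no; 1× S → no; 4× C → match; 3× O → no; 1× N (charge +1) → no; 1× O (charge -1) → no.
That gives 4 matching atoms.

4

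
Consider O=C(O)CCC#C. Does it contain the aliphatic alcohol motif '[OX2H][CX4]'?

No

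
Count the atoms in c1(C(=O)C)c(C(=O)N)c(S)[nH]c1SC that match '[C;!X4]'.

The query [C;!X4] means: aliphatic carbon that does not have four total connections.
Check the 14 heavy atoms by environment: 1× n (aromatic, X3) → no; 4× c (aromatic, X3) → no; 2× S (X2) → no; 2× C (X4) → no; 2× C (X3) → match; 2× O (X1) → no; 1× N (X3) → no.
That gives 2 matching atoms.

2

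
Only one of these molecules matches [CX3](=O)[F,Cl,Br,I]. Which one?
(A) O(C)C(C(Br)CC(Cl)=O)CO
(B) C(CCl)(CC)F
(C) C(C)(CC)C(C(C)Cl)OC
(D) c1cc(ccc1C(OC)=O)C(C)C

[CX3](=O)[F,Cl,Br,I] describes a carbonyl carbon bonded to a halogen (an acyl halide).
(A) contains an acyl chloride (-C(=O)Cl), which satisfies every atom and bond constraint.
(B) has a chloro substituent but the Cl is not on a carbonyl carbon.
(C) has a chloro substituent but the Cl is not on a carbonyl carbon.
(D) has a methyl-ester group (-C(=O)OCH3) but the carbonyl is bonded to -O-C, not to a halogen.
So the answer is (A).

A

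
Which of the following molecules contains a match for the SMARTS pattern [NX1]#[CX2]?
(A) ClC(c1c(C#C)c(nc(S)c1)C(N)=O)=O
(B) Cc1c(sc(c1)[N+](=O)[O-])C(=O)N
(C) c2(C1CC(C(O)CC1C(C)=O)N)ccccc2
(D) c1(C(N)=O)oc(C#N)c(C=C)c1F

[NX1]#[CX2] describes a nitrogen triple-bonded to a two-connected carbon (a nitrile).
(A) has a primary amide (-C(=O)NH2) but the nitrogen is NX3, not NX1.
(B) has a nitro group (-[N+](=O)[O-]) but there is no C#N triple bond.
(C) has a primary amino group (-NH2) but the nitrogen is NX3 (three connections), not NX1 triple-bonded.
(D) contains a nitrile (-C#N), which satisfies every atom and bond constraint.
So the answer is (D).

D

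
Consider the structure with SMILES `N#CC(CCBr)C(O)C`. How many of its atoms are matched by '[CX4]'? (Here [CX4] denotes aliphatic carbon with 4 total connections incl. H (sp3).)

The query [CX4] means: C with X4: aliphatic carbon with exactly 4 total connections (bonds + H).
Check the 9 heavy atoms by environment: 5× C (X4) → match; 1× Br (X1) → no; 1× O (X2) → no; 1× C (X2) → no; 1× N (X1) → no.
That gives 5 matching atoms.

5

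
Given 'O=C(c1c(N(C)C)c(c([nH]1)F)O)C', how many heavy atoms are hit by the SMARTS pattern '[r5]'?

5

The query [r5] means: r5 matches atoms in a five-membered ring.
Check the 13 heavy atoms by environment: 1× n (aromatic, in 5-ring) → match; 4× c (aromatic, in 5-ring) → match; 2× O (acyclic) → no; 4× C (acyclic) → no; 1× N (acyclic) → no; 1× F (acyclic) → no.
Summing the matching environments: 1 + 4 = 5 matching atoms.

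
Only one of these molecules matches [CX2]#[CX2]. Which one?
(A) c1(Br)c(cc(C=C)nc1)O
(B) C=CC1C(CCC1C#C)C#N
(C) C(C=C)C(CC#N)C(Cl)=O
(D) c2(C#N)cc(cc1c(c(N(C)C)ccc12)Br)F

B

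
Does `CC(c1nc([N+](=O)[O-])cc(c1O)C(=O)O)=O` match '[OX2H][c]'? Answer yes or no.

The pattern [OX2H][c] describes a hydroxyl oxygen attached to an aromatic carbon — a phenol.
The molecule carries a hydroxyl group (-OH), whose atoms satisfy every constraint of the query, so the pattern matches.

Yes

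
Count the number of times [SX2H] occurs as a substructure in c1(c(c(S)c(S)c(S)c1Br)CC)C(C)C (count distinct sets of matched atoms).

3

[SX2H] is the SMARTS for a thiol: an aliphatic sulfur with two connections, one being H.
The molecule carries 3 separate instances of a thiol (-SH) meeting every constraint; each maps to a distinct set of atoms, giving 3 matches.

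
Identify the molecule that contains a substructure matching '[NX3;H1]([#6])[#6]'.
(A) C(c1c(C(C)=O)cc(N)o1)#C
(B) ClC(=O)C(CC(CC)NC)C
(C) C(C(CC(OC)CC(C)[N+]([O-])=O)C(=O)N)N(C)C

[NX3;H1]([#6])[#6] describes a trivalent nitrogen with one H, bonded to two carbons (a secondary amine).
(A) has a primary amino group (-NH2) but the nitrogen has H2 and only one carbon neighbour.
(B) contains an N-methylamino group (-NHCH3), which satisfies every atom and bond constraint.
(C) has a primary amide (-C(=O)NH2) but the -C(=O)NH2 nitrogen has H2, not H1.
So the answer is (B).

B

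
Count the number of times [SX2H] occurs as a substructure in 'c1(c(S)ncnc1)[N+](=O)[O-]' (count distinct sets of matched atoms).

[SX2H] is the SMARTS for a thiol: an aliphatic sulfur with two connections, one being H.
Exactly one fragment in the molecule meets all constraints, giving 1 match.

1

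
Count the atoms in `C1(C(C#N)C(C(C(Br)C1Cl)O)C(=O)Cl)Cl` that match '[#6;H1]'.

The query [#6;H1] means: any carbon bearing exactly one hydrogen.
Check the 15 heavy atoms by environment: 6× C (H1) → match; 3× Cl (H0) → no; 1× Br (H0) → no; 2× C (H0) → no; 1× N (H0) → no; 1× O (H1) → no; 1× O (H0) → no.
That gives 6 matching atoms.

6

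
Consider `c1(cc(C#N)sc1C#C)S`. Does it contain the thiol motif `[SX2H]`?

Yes

The pattern [SX2H] describes an aliphatic sulfur with two connections, one being H — a thiol.
The molecule carries a thiol (-SH), whose atoms satisfy every constraint of the query, so the pattern matches.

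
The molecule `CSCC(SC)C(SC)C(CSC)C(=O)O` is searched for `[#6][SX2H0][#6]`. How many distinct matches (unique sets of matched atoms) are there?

4

[#6][SX2H0][#6] is the SMARTS for a thioether: an aliphatic sulfur bridging two carbons with no H on the sulfur.
The molecule carries 4 separate instances of a methylthio ether (-SCH3) meeting every constraint; each maps to a distinct set of atoms, giving 4 matches.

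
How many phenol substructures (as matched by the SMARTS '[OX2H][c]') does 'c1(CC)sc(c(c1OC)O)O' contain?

[OX2H][c] is the SMARTS for a phenol: a hydroxyl oxygen attached to an aromatic carbon.
The molecule carries 2 separate instances of a hydroxyl group (-OH) meeting every constraint; each maps to a distinct set of atoms, giving 2 matches.

2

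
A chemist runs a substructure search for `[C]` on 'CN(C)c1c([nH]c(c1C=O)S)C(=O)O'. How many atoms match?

4

The query [C] means: uppercase C matches aliphatic (non-aromatic) carbon only.
Check the 14 heavy atoms by environment: 1× n (aromatic) → no; 4× c (aromatic) → no; 1× N → no; 4× C → match; 1× S → no; 3× O → no.
That gives 4 matching atoms.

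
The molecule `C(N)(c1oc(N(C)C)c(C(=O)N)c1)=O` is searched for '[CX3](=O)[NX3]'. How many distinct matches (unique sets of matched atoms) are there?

[CX3](=O)[NX3] is the SMARTS for an amide: a carbonyl carbon bonded to a trivalent nitrogen.
The molecule carries 2 separate instances of a primary amide (-C(=O)NH2) meeting every constraint; each maps to a distinct set of atoms, giving 2 matches.

2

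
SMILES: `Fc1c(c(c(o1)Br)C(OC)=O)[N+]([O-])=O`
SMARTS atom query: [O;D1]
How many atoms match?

3

Check the 14 heavy atoms by environment: 1× o (aromatic, D2) → no; 4× c (aromatic, D3) → no; 1× C (D3) → no; 2× O (D1) → match; 1× O (D2) → no; 1× C (D1) → no; 1× N (charge +1, D3) → no; 1× O (charge -1, D1) → match; 1× F (D1) → no; 1× Br (D1) → no.
Summing the matching environments: 2 + 1 = 3 matching atoms.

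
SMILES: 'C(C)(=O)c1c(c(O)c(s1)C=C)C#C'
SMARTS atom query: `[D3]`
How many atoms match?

5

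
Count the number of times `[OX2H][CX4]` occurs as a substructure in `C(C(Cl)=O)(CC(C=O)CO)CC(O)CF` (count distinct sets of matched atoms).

2

[OX2H][CX4] is the SMARTS for an aliphatic alcohol: a hydroxyl oxygen bound to an sp3 (X4) carbon.
The molecule carries 2 separate instances of a hydroxyl group (-OH) meeting every constraint; each maps to a distinct set of atoms, giving 2 matches.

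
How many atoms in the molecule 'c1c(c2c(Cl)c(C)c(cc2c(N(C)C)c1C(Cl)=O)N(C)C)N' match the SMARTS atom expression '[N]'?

3

The query [N] means: uppercase N matches aliphatic (non-aromatic) nitrogen only.
Check the 22 heavy atoms by environment: 10× c (aromatic) → no; 2× Cl → no; 3× N → match; 6× C → no; 1× O → no.
That gives 3 matching atoms.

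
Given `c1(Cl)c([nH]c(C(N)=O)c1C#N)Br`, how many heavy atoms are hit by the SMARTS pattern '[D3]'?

5

The query [D3] means: atom with exactly three heavy-atom neighbours.
Check the 12 heavy atoms by environment: 1× n (aromatic, D2) → no; 4× c (aromatic, D3) → match; 1× C (D3) → match; 1× O (D1) → no; 2× N (D1) → no; 1× C (D2) → no; 1× Br (D1) → no; 1× Cl (D1) → no.
Summing the matching environments: 4 + 1 = 5 matching atoms.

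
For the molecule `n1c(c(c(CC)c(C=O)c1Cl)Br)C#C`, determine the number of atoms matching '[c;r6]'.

The query [c;r6] means: aromatic carbon that belongs to a six-membered ring.
Check the 14 heavy atoms by environment: 1× n (aromatic, in 6-ring) → no; 5× c (aromatic, in 6-ring) → match; 1× Cl (acyclic) → no; 5× C (acyclic) → no; 1× Br (acyclic) → no; 1× O (acyclic) → no.
That gives 5 matching atoms.

5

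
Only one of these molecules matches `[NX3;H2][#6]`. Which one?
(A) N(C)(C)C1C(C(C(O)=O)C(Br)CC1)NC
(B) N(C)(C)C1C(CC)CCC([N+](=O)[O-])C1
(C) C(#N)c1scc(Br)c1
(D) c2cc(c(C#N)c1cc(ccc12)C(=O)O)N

D

[NX3;H2][#6] describes a trivalent nitrogen with two H attached to carbon (a primary amine).
(A) has an N-methylamino group (-NHCH3) but the nitrogen bears two carbons and only one H (H1), not H2.
(B) has a dimethylamino group (-N(CH3)2) but the nitrogen has H0, not H2.
(C) has a nitrile (-C#N) but the nitrogen is NX1 (triple-bonded), not NX3 with two H.
(D) contains a primary amino group (-NH2), which satisfies every atom and bond constraint.
So the answer is (D).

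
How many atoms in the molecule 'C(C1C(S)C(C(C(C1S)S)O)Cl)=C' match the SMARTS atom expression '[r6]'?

The query [r6] means: r6 matches atoms in a six-membered ring.
Check the 13 heavy atoms by environment: 6× C (in 6-ring) → match; 3× S (acyclic) → no; 1× Cl (acyclic) → no; 2× C (acyclic) → no; 1× O (acyclic) → no.
That gives 6 matching atoms.

6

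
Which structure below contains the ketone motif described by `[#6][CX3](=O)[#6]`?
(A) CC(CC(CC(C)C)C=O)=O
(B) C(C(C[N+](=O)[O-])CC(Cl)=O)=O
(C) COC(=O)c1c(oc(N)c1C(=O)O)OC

A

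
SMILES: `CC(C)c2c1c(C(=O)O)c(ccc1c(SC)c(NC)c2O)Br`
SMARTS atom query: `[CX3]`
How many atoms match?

Check the 22 heavy atoms by environment: 10× c (aromatic, X3) → no; 1× C (X3) → match; 1× O (X1) → no; 2× O (X2) → no; 1× S (X2) → no; 5× C (X4) → no; 1× Br (X1) → no; 1× N (X3) → no.
That gives 1 matching atom.

1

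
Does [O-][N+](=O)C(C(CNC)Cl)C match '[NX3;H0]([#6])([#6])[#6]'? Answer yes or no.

No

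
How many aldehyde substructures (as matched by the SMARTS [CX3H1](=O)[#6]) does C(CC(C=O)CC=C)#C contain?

[CX3H1](=O)[#6] is the SMARTS for an aldehyde: an sp2 carbon with one H, double-bonded to O and single-bonded to carbon.
Exactly one fragment in the molecule meets all constraints, giving 1 match.

1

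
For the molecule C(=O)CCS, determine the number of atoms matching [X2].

1

The query [X2] means: any atom with exactly two total connections (bonds + H).
Check the 5 heavy atoms by environment: 2× C (X4) → no; 1× S (X2) → match; 1× C (X3) → no; 1× O (X1) → no.
That gives 1 matching atom.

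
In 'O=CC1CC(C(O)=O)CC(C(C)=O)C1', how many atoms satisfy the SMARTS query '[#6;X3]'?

The query [#6;X3] means: any carbon (aromatic or not) with three total connections.
Check the 14 heavy atoms by environment: 7× C (X4) → no; 3× C (X3) → match; 3× O (X1) → no; 1× O (X2) → no.
That gives 3 matching atoms.

3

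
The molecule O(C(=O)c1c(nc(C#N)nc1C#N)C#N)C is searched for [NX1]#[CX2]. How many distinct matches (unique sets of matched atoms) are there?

3

[NX1]#[CX2] is the SMARTS for a nitrile: a nitrogen triple-bonded to a two-connected carbon.
The molecule carries 3 separate instances of a nitrile (-C#N) meeting every constraint; each maps to a distinct set of atoms, giving 3 matches.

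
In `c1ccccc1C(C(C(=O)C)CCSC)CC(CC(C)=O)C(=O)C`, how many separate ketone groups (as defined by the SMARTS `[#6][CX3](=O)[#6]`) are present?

[#6][CX3](=O)[#6] is the SMARTS for a ketone: a carbonyl carbon (no H) flanked by two carbons.
The molecule carries 3 separate instances of an acetyl/ketone group (-C(=O)CH3) meeting every constraint; each maps to a distinct set of atoms, giving 3 matches.

3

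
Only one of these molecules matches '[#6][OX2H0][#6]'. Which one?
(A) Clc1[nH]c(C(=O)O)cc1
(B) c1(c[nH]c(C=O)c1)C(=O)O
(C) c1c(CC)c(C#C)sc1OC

C

[#6][OX2H0][#6] describes an aliphatic oxygen bridging two carbons with no H on the oxygen (an ether).
(A) has a carboxylic acid group (-C(=O)OH) but the -OH oxygen has H1; the =O is OX1, not OX2.
(B) has a carboxylic acid group (-C(=O)OH) but the -OH oxygen has H1; the =O is OX1, not OX2.
(C) contains a methoxy ether (-OCH3), which satisfies every atom and bond constraint.
So the answer is (C).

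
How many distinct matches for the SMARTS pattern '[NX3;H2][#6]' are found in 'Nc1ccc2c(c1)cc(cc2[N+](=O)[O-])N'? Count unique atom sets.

[NX3;H2][#6] is the SMARTS for a primary amine: a trivalent nitrogen with two H attached to carbon.
The molecule carries 2 separate instances of a primary amino group (-NH2) meeting every constraint; each maps to a distinct set of atoms, giving 2 matches.

2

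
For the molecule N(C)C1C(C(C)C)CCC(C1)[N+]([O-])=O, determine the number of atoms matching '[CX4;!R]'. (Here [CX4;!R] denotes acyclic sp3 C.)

The query [CX4;!R] means: aliphatic carbon with four total connections, not in a ring.
Check the 14 heavy atoms by environment: 6× C (X4, in 6-ring) → no; 4× C (X4, acyclic) → match; 1× N (X3, acyclic) → no; 1× N (charge +1, X3, acyclic) → no; 1× O (charge -1, X1, acyclic) → no; 1× O (X1, acyclic) → no.
That gives 4 matching atoms.

4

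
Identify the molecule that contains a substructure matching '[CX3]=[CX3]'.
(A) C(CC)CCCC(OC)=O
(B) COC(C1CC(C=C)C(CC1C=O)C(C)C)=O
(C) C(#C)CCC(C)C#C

[CX3]=[CX3] describes a non-aromatic C=C double bond between two sp2 carbons (an alkene).
(A) has an ethyl group (-CH2CH3) but its C-C bond is a single bond between CX4 carbons, not CX3=CX3.
(B) contains a vinyl group (-CH=CH2), which satisfies every atom and bond constraint.
(C) has an ethynyl group (-C#CH) but the C-C bond is a triple bond, not a double bond.
So the answer is (B).

B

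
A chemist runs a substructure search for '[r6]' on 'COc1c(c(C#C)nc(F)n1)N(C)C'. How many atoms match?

Check the 14 heavy atoms by environment: 2× n (aromatic, in 6-ring) → match; 4× c (aromatic, in 6-ring) → match; 1× F (acyclic) → no; 5× C (acyclic) → no; 1× O (acyclic) → no; 1× N (acyclic) → no.
Summing the matching environments: 2 + 4 = 6 matching atoms.

6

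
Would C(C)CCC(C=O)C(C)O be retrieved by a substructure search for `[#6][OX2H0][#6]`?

No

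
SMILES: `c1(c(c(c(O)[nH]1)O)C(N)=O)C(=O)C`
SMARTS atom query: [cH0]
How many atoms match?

4

The query [cH0] means: aromatic carbon with no attached hydrogen (substituted or ring-fusion).
Check the 13 heavy atoms by environment: 1× n (aromatic, H1) → no; 4× c (aromatic, H0) → match; 2× O (H1) → no; 2× C (H0) → no; 2× O (H0) → no; 1× C (H3) → no; 1× N (H2) → no.
That gives 4 matching atoms.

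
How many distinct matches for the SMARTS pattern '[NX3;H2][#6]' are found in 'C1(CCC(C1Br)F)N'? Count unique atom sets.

[NX3;H2][#6] is the SMARTS for a primary amine: a trivalent nitrogen with two H attached to carbon.
Exactly one fragment in the molecule meets all constraints, giving 1 match.

1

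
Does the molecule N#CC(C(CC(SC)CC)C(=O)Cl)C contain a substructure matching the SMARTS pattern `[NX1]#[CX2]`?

Yes

The pattern [NX1]#[CX2] describes a nitrogen triple-bonded to a two-connected carbon — a nitrile.
The molecule carries a nitrile (-C#N), whose atoms satisfy every constraint of the query, so the pattern matches.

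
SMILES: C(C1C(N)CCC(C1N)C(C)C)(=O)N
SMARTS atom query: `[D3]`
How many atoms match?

The query [D3] means: atom with exactly three heavy-atom neighbours.
Check the 14 heavy atoms by environment: 2× C (D2) → no; 6× C (D3) → match; 2× C (D1) → no; 3× N (D1) → no; 1× O (D1) → no.
That gives 6 matching atoms.

6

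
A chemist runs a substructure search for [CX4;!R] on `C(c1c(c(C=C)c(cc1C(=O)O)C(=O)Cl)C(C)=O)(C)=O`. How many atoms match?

2

The query [CX4;!R] means: aliphatic carbon with four total connections, not in a ring.
Check the 20 heavy atoms by environment: 6× c (aromatic, X3, in 6-ring) → no; 6× C (X3, acyclic) → no; 4× O (X1, acyclic) → no; 2× C (X4, acyclic) → match; 1× Cl (X1, acyclic) → no; 1× O (X2, acyclic) → no.
That gives 2 matching atoms.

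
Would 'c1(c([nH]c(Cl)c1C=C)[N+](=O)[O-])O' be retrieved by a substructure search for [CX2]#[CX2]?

No

The pattern [CX2]#[CX2] describes a carbon-carbon triple bond — an alkyne.
The closest candidate here is a vinyl group (-CH=CH2), but the C=C is a double bond; both carbons are CX3, not CX2. No other fragment satisfies the full query, so there is no match.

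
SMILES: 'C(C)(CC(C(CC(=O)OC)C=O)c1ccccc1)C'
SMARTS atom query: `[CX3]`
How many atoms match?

2

Check the 19 heavy atoms by environment: 8× C (X4) → no; 2× C (X3) → match; 2× O (X1) → no; 1× O (X2) → no; 6× c (aromatic, X3) → no.
That gives 2 matching atoms.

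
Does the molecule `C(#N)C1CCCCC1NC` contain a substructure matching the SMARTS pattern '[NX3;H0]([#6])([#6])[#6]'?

No

The pattern [NX3;H0]([#6])([#6])[#6] describes a trivalent nitrogen with no H, bonded to three carbons — a tertiary amine.
The closest candidate here is an N-methylamino group (-NHCH3), but the nitrogen still has one H (H1), not H0. No other fragment satisfies the full query, so there is no match.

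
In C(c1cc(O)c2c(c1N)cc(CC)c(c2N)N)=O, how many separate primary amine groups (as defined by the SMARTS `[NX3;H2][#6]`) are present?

[NX3;H2][#6] is the SMARTS for a primary amine: a trivalent nitrogen with two H attached to carbon.
The molecule carries 3 separate instances of a primary amino group (-NH2) meeting every constraint; each maps to a distinct set of atoms, giving 3 matches.

3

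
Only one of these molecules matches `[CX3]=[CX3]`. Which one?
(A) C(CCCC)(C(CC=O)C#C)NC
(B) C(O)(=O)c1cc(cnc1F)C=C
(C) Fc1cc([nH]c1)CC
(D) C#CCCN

B

[CX3]=[CX3] describes a non-aromatic C=C double bond between two sp2 carbons (an alkene).
(A) has an ethyl group (-CH2CH3) but its C-C bond is a single bond between CX4 carbons, not CX3=CX3.
(B) contains a vinyl group (-CH=CH2), which satisfies every atom and bond constraint.
(C) has an ethyl group (-CH2CH3) but its C-C bond is a single bond between CX4 carbons, not CX3=CX3.
(D) has an ethynyl group (-C#CH) but the C-C bond is a triple bond, not a double bond.
So the answer is (B).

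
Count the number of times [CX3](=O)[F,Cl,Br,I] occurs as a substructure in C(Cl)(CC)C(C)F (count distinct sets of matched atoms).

[CX3](=O)[F,Cl,Br,I] is the SMARTS for an acyl halide: a carbonyl carbon bonded to a halogen.
The molecule has a chloro substituent, but the Cl is not on a carbonyl carbon; nothing else fits, so there are 0 matches.

0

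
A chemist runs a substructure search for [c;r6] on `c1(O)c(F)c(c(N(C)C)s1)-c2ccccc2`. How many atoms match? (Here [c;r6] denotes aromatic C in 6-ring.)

The query [c;r6] means: aromatic carbon that belongs to a six-membered ring.
Check the 16 heavy atoms by environment: 1× s (aromatic, in 5-ring) → no; 4× c (aromatic, in 5-ring) → no; 6× c (aromatic, in 6-ring) → match; 1× O (acyclic) → no; 1× N (acyclic) → no; 2× C (acyclic) → no; 1× F (acyclic) → no.
That gives 6 matching atoms.

6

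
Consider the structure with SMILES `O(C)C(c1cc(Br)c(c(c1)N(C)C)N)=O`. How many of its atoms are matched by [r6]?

6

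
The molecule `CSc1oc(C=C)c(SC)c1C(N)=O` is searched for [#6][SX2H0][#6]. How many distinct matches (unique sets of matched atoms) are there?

[#6][SX2H0][#6] is the SMARTS for a thioether: an aliphatic sulfur bridging two carbons with no H on the sulfur.
The molecule carries 2 separate instances of a methylthio ether (-SCH3) meeting every constraint; each maps to a distinct set of atoms, giving 2 matches.

2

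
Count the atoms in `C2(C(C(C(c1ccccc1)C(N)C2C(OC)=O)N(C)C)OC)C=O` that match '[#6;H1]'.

12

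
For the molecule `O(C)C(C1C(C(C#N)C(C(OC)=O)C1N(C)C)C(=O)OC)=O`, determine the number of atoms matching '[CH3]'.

The query [CH3] means: aliphatic carbon with exactly three hydrogens.
Check the 22 heavy atoms by environment: 5× C (H1) → no; 2× N (H0) → no; 5× C (H3) → match; 4× C (H0) → no; 6× O (H0) → no.
That gives 5 matching atoms.

5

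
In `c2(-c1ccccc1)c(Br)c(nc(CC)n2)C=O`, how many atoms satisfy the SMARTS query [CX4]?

2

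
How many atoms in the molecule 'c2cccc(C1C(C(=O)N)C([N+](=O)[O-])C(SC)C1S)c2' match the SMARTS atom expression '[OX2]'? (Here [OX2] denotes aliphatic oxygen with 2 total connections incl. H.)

The query [OX2] means: aliphatic oxygen with two total connections — ether, hydroxyl, or ester single-bond O.
Check the 20 heavy atoms by environment: 6× C (X4) → no; 1× N (charge +1, X3) → no; 1× O (charge -1, X1) → no; 2× O (X1) → no; 2× S (X2) → no; 1× C (X3) → no; 1× N (X3) → no; 6× c (aromatic, X3) → no.
No environment satisfies the query, so 0 matching atoms.

0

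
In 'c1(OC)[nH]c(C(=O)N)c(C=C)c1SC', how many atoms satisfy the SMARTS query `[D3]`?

The query [D3] means: atom with exactly three heavy-atom neighbours.
Check the 14 heavy atoms by environment: 1× n (aromatic, D2) → no; 4× c (aromatic, D3) → match; 1× O (D2) → no; 3× C (D1) → no; 1× C (D3) → match; 1× O (D1) → no; 1× N (D1) → no; 1× C (D2) → no; 1× S (D2) → no.
Summing the matching environments: 4 + 1 = 5 matching atoms.

5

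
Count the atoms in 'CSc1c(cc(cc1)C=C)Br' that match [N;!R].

0

The query [N;!R] means: aliphatic nitrogen not in a ring.
Check the 11 heavy atoms by environment: 6× c (aromatic, in 6-ring) → no; 1× Br (acyclic) → no; 1× S (acyclic) → no; 3× C (acyclic) → no.
No environment satisfies the query, so 0 matching atoms.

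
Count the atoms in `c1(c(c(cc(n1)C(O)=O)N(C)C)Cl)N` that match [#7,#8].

5

The query [#7,#8] means: nitrogen or oxygen (comma = OR).
Check the 14 heavy atoms by environment: 1× n (aromatic) → match; 5× c (aromatic) → no; 3× C → no; 2× O → match; 1× Cl → no; 2× N → match.
Summing the matching environments: 1 + 2 + 2 = 5 matching atoms.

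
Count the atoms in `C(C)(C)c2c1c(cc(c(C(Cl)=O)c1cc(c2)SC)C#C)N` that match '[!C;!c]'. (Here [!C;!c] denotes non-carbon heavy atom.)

The query [!C;!c] means: neither aliphatic nor aromatic carbon — same as [!#6].
Check the 21 heavy atoms by environment: 10× c (aromatic) → no; 7× C → no; 1× S → match; 1× N → match; 1× O → match; 1× Cl → match.
Summing the matching environments: 1 + 1 + 1 + 1 = 4 matching atoms.

4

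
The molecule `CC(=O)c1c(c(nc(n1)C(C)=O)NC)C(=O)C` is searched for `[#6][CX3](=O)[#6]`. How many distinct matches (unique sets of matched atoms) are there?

3

[#6][CX3](=O)[#6] is the SMARTS for a ketone: a carbonyl carbon (no H) flanked by two carbons.
The molecule carries 3 separate instances of an acetyl/ketone group (-C(=O)CH3) meeting every constraint; each maps to a distinct set of atoms, giving 3 matches.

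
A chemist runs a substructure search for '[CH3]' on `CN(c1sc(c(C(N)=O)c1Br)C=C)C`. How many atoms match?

The query [CH3] means: aliphatic carbon with exactly three hydrogens.
Check the 14 heavy atoms by environment: 1× s (aromatic, H0) → no; 4× c (aromatic, H0) → no; 1× Br (H0) → no; 1× N (H0) → no; 2× C (H3) → match; 1× C (H0) → no; 1× O (H0) → no; 1× N (H2) → no; 1× C (H1) → no; 1× C (H2) → no.
That gives 2 matching atoms.

2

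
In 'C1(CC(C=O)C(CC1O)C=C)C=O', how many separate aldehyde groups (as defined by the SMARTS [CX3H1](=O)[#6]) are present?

2

[CX3H1](=O)[#6] is the SMARTS for an aldehyde: an sp2 carbon with one H, double-bonded to O and single-bonded to carbon.
The molecule carries 2 separate instances of an aldehyde (-CHO) meeting every constraint; each maps to a distinct set of atoms, giving 2 matches.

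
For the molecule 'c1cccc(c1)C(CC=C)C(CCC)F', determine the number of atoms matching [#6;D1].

2

The query [#6;D1] means: carbon bonded to exactly one heavy atom.
Check the 15 heavy atoms by environment: 4× C (D2) → no; 2× C (D3) → no; 2× C (D1) → match; 1× F (D1) → no; 1× c (aromatic, D3) → no; 5× c (aromatic, D2) → no.
That gives 2 matching atoms.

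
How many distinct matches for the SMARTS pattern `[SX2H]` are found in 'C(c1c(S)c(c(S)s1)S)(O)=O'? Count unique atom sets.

3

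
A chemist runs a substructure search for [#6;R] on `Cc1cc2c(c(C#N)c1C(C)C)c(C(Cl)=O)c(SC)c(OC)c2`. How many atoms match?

10

The query [#6;R] means: carbon that is part of a ring.
Check the 23 heavy atoms by environment: 10× c (aromatic, in 6-ring) → match; 8× C (acyclic) → no; 2× O (acyclic) → no; 1× Cl (acyclic) → no; 1× N (acyclic) → no; 1× S (acyclic) → no.
That gives 10 matching atoms.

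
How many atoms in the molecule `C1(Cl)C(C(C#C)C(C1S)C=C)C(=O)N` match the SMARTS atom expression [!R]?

The query [!R] means: !R matches any atom not in a ring.
Check the 14 heavy atoms by environment: 5× C (in 5-ring) → no; 5× C (acyclic) → match; 1× S (acyclic) → match; 1× O (acyclic) → match; 1× N (acyclic) → match; 1× Cl (acyclic) → match.
Summing the matching environments: 5 + 1 + 1 + 1 + 1 = 9 matching atoms.

9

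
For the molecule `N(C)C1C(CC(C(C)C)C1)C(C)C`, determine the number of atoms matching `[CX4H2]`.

2

The query [CX4H2] means: sp3 carbon (X4) with exactly two hydrogens.
Check the 13 heavy atoms by environment: 5× C (H1, X4) → no; 2× C (H2, X4) → match; 5× C (H3, X4) → no; 1× N (H1, X3) → no.
That gives 2 matching atoms.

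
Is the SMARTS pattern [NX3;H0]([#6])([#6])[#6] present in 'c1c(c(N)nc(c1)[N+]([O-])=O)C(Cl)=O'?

The pattern [NX3;H0]([#6])([#6])[#6] describes a trivalent nitrogen with no H, bonded to three carbons — a tertiary amine.
The closest candidate here is a primary amino group (-NH2), but the nitrogen has H2, not H0 with three carbons. No other fragment satisfies the full query, so there is no match.

No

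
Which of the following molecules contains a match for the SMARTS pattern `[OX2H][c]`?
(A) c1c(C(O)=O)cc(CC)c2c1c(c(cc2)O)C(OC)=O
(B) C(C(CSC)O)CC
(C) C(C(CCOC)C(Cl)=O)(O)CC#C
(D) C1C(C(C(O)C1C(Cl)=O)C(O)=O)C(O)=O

A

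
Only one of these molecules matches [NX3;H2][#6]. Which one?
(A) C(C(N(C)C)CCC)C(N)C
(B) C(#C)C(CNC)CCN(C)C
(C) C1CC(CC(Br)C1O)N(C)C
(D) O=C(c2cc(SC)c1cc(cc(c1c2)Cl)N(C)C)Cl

A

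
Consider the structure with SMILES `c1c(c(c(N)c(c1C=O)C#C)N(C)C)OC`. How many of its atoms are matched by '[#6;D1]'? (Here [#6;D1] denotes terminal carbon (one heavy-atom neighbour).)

The query [#6;D1] means: carbon bonded to exactly one heavy atom.
Check the 16 heavy atoms by environment: 1× c (aromatic, D2) → no; 5× c (aromatic, D3) → no; 2× C (D2) → no; 4× C (D1) → match; 1× O (D2) → no; 1× N (D1) → no; 1× O (D1) → no; 1× N (D3) → no.
That gives 4 matching atoms.

4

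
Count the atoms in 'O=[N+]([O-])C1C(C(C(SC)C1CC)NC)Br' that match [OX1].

The query [OX1] means: aliphatic oxygen with one total connection — typically a carbonyl =O or an oxide.
Check the 15 heavy atoms by environment: 9× C (X4) → no; 1× S (X2) → no; 1× N (X3) → no; 1× Br (X1) → no; 1× N (charge +1, X3) → no; 1× O (charge -1, X1) → match; 1× O (X1) → match.
Summing the matching environments: 1 + 1 = 2 matching atoms.

2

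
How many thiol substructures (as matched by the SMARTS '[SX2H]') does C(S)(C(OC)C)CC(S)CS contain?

[SX2H] is the SMARTS for a thiol: an aliphatic sulfur with two connections, one being H.
The molecule carries 3 separate instances of a thiol (-SH) meeting every constraint; each maps to a distinct set of atoms, giving 3 matches.

3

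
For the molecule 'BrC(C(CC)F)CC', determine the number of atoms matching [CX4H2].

The query [CX4H2] means: sp3 carbon (X4) with exactly two hydrogens.
Check the 8 heavy atoms by environment: 2× C (H2, X4) → match; 2× C (H1, X4) → no; 2× C (H3, X4) → no; 1× Br (H0, X1) → no; 1× F (H0, X1) → no.
That gives 2 matching atoms.

2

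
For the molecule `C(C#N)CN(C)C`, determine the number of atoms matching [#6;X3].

0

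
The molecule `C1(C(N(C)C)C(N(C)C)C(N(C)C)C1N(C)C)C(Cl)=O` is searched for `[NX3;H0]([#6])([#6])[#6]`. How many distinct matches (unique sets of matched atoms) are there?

[NX3;H0]([#6])([#6])[#6] is the SMARTS for a tertiary amine: a trivalent nitrogen with no H, bonded to three carbons.
The molecule carries 4 separate instances of a dimethylamino group (-N(CH3)2) meeting every constraint; each maps to a distinct set of atoms, giving 4 matches.

4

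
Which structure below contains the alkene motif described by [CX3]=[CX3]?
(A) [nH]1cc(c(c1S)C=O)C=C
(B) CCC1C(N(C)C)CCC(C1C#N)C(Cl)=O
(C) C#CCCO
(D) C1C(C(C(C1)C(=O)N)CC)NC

A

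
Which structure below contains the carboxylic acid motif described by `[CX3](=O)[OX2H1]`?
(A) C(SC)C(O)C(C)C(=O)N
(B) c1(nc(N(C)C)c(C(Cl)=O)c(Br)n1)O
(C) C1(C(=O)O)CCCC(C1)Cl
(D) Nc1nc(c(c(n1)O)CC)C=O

C

[CX3](=O)[OX2H1] describes an sp2 carbon double-bonded to O and single-bonded to an -OH oxygen (a carboxylic acid).
(A) has a primary amide (-C(=O)NH2) but the carbonyl is bonded to N, not to an -OH oxygen.
(B) has an acyl chloride (-C(=O)Cl) but the carbonyl is bonded to Cl, not to an -OH oxygen.
(C) contains a carboxylic acid group (-C(=O)OH), which satisfies every atom and bond constraint.
(D) has an aldehyde (-CHO) but there is no singly-bonded oxygen on the carbonyl carbon.
So the answer is (C).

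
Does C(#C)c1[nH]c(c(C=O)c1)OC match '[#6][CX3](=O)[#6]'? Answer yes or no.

No

The pattern [#6][CX3](=O)[#6] describes a carbonyl carbon (no H) flanked by two carbons — a ketone.
The closest candidate here is an aldehyde (-CHO), but the carbonyl carbon has H1, so it is not flanked by two carbons. No other fragment satisfies the full query, so there is no match.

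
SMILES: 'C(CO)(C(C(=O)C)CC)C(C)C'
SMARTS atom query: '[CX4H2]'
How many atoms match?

Check the 12 heavy atoms by environment: 2× C (H2, X4) → match; 3× C (H1, X4) → no; 1× C (H0, X3) → no; 1× O (H0, X1) → no; 4× C (H3, X4) → no; 1× O (H1, X2) → no.
That gives 2 matching atoms.

2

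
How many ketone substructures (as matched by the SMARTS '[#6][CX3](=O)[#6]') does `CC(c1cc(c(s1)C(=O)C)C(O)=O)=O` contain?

2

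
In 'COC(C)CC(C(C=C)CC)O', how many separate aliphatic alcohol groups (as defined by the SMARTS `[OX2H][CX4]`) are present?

1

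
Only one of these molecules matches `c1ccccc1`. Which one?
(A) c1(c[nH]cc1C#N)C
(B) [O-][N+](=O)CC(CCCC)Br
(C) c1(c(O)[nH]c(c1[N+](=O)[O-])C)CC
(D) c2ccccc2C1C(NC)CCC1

D

c1ccccc1 describes six aromatic carbons in a ring (a benzene ring).
(A) has a methyl group (-CH3) but no six-membered all-carbon aromatic ring is present.
(B) has a methyl group (-CH3) but no six-membered all-carbon aromatic ring is present.
(C) has a methyl group (-CH3) but no six-membered all-carbon aromatic ring is present.
(D) contains a phenyl ring, which satisfies every atom and bond constraint.
So the answer is (D).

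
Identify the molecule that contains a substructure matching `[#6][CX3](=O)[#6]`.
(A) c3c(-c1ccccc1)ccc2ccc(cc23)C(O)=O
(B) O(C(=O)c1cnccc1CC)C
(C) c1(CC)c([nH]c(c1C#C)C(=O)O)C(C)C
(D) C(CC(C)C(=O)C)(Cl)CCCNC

[#6][CX3](=O)[#6] describes a carbonyl carbon (no H) flanked by two carbons (a ketone).
(A) has a carboxylic acid group (-C(=O)OH) but one neighbour of the carbonyl carbon is O, not C.
(B) has a methyl-ester group (-C(=O)OCH3) but one neighbour of the carbonyl carbon is O, not C.
(C) has a carboxylic acid group (-C(=O)OH) but one neighbour of the carbonyl carbon is O, not C.
(D) contains an acetyl/ketone group (-C(=O)CH3), which satisfies every atom and bond constraint.
So the answer is (D).

D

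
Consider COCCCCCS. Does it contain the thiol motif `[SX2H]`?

The pattern [SX2H] describes an aliphatic sulfur with two connections, one being H — a thiol.
The molecule carries a thiol (-SH), whose atoms satisfy every constraint of the query, so the pattern matches.

Yes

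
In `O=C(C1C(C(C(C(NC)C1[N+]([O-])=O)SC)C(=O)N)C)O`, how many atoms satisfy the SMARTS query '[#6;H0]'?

2

Check the 20 heavy atoms by environment: 6× C (H1) → no; 2× C (H0) → match; 3× O (H0) → no; 1× O (H1) → no; 1× N (H1) → no; 3× C (H3) → no; 1× N (H2) → no; 1× S (H0) → no; 1× N (charge +1, H0) → no; 1× O (charge -1, H0) → no.
That gives 2 matching atoms.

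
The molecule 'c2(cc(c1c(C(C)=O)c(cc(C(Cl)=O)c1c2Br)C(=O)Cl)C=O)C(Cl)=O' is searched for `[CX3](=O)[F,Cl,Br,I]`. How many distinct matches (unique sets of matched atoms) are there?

[CX3](=O)[F,Cl,Br,I] is the SMARTS for an acyl halide: a carbonyl carbon bonded to a halogen.
The molecule carries 3 separate instances of an acyl chloride (-C(=O)Cl) meeting every constraint; each maps to a distinct set of atoms, giving 3 matches.

3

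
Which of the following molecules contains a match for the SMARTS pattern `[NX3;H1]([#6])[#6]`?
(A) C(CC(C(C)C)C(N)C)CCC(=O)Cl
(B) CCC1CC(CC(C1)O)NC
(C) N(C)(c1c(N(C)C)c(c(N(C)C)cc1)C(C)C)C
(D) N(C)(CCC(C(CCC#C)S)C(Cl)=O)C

[NX3;H1]([#6])[#6] describes a trivalent nitrogen with one H, bonded to two carbons (a secondary amine).
(A) has a primary amino group (-NH2) but the nitrogen has H2 and only one carbon neighbour.
(B) contains an N-methylamino group (-NHCH3), which satisfies every atom and bond constraint.
(C) has a dimethylamino group (-N(CH3)2) but the nitrogen has H0, not H1.
(D) has a dimethylamino group (-N(CH3)2) but the nitrogen has H0, not H1.
So the answer is (B).

B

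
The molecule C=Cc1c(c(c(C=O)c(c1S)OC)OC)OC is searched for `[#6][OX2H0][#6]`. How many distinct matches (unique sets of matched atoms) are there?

3

[#6][OX2H0][#6] is the SMARTS for an ether: an aliphatic oxygen bridging two carbons with no H on the oxygen.
The molecule carries 3 separate instances of a methoxy ether (-OCH3) meeting every constraint; each maps to a distinct set of atoms, giving 3 matches.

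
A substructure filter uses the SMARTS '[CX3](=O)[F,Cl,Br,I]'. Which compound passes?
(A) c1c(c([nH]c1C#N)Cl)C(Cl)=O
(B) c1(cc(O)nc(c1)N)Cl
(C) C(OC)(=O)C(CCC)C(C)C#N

A

[CX3](=O)[F,Cl,Br,I] describes a carbonyl carbon bonded to a halogen (an acyl halide).
(A) contains an acyl chloride (-C(=O)Cl), which satisfies every atom and bond constraint.
(B) has a chloro substituent but the Cl is not on a carbonyl carbon.
(C) has a methyl-ester group (-C(=O)OCH3) but the carbonyl is bonded to -O-C, not to a halogen.
So the answer is (A).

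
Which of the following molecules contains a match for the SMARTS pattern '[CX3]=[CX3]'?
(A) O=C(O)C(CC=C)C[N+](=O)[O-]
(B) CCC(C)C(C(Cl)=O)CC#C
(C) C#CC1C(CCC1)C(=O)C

A

[CX3]=[CX3] describes a non-aromatic C=C double bond between two sp2 carbons (an alkene).
(A) contains a vinyl group (-CH=CH2), which satisfies every atom and bond constraint.
(B) has an ethyl group (-CH2CH3) but its C-C bond is a single bond between CX4 carbons, not CX3=CX3.
(C) has an ethynyl group (-C#CH) but the C-C bond is a triple bond, not a double bond.
So the answer is (A).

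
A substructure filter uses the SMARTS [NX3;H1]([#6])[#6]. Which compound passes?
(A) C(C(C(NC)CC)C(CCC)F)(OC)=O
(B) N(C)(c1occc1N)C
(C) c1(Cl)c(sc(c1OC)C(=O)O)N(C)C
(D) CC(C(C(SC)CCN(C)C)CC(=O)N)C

[NX3;H1]([#6])[#6] describes a trivalent nitrogen with one H, bonded to two carbons (a secondary amine).
(A) contains an N-methylamino group (-NHCH3), which satisfies every atom and bond constraint.
(B) has a primary amino group (-NH2) but the nitrogen has H2 and only one carbon neighbour.
(C) has a dimethylamino group (-N(CH3)2) but the nitrogen has H0, not H1.
(D) has a primary amide (-C(=O)NH2) but the -C(=O)NH2 nitrogen has H2, not H1.
So the answer is (A).

A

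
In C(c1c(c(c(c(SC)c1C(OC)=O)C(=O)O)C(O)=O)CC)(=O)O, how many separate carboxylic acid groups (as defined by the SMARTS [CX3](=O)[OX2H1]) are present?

3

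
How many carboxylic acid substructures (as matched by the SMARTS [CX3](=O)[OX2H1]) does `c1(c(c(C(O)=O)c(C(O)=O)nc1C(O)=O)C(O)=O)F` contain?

4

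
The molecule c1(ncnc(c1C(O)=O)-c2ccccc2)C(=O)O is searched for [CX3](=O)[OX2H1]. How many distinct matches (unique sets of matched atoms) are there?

2

[CX3](=O)[OX2H1] is the SMARTS for a carboxylic acid: an sp2 carbon double-bonded to O and single-bonded to an -OH oxygen.
The molecule carries 2 separate instances of a carboxylic acid group (-C(=O)OH) meeting every constraint; each maps to a distinct set of atoms, giving 2 matches.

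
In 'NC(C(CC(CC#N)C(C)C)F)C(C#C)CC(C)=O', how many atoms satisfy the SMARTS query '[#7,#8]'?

3

The query [#7,#8] means: nitrogen or oxygen (comma = OR).
Check the 19 heavy atoms by environment: 15× C → no; 2× N → match; 1× F → no; 1× O → match.
Summing the matching environments: 2 + 1 = 3 matching atoms.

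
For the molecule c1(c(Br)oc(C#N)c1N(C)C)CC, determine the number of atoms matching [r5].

The query [r5] means: r5 matches atoms in a five-membered ring.
Check the 13 heavy atoms by environment: 1× o (aromatic, in 5-ring) → match; 4× c (aromatic, in 5-ring) → match; 5× C (acyclic) → no; 1× Br (acyclic) → no; 2× N (acyclic) → no.
Summing the matching environments: 1 + 4 = 5 matching atoms.

5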